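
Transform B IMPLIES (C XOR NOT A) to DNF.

NOT B OR (C AND A) OR (NOT C AND NOT A)

B IMPLIES (C XOR NOT A)
≡ NOT B OR (C XOR NOT A)   — eliminate IMPLIES
≡ NOT B OR (C AND NOT NOT A) OR (NOT C AND NOT A)   — expand XOR
≡ NOT B OR (C AND A) OR (NOT C AND NOT A)   — double negation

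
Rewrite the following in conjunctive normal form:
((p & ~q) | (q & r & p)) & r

((p & ~q) | (q & r & p)) & r
= (p | q) & (p | r) & (p | p) & (~q | q) & (~q | r) & (~q | p) & r   (distribute | over &)
= p & r   (simplify)

p & r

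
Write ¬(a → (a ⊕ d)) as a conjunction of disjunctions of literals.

a ∧ (¬a ∨ d)

¬(a → (a ⊕ d))
= ¬(¬a ∨ (a ⊕ d))   [eliminate →]
= ¬(¬a ∨ ((a ∨ d) ∧ ¬(a ∧ d)))   [expand ⊕]
= ¬¬a ∧ ¬((a ∨ d) ∧ ¬(a ∧ d))   [De Morgan]
= a ∧ ¬((a ∨ d) ∧ ¬(a ∧ d))   [double negation]
= a ∧ (¬(a ∨ d) ∨ ¬¬(a ∧ d))   [De Morgan]
= a ∧ ((¬a ∧ ¬d) ∨ ¬¬(a ∧ d))   [De Morgan]
= a ∧ ((¬a ∧ ¬d) ∨ (a ∧ d))   [double negation]
= a ∧ (¬a ∨ a) ∧ (¬a ∨ d) ∧ (¬d ∨ a) ∧ (¬d ∨ d)   [distribute ∨ over ∧]
= a ∧ (¬a ∨ d)   [simplify]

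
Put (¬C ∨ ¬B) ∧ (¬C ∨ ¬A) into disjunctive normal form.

¬C ∨ (¬B ∧ ¬A)

(¬C ∨ ¬B) ∧ (¬C ∨ ¬A)
≡ (¬C ∧ ¬C) ∨ (¬C ∧ ¬A) ∨ (¬B ∧ ¬C) ∨ (¬B ∧ ¬A)   (distribute ∧ over ∨)
≡ ¬C ∨ (¬B ∧ ¬A)   (simplify)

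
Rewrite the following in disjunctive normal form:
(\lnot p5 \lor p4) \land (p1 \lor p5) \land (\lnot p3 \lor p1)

(\lnot p5 \lor p4) \land (p1 \lor p5) \land (\lnot p3 \lor p1)
= (\lnot p5 \land p1 \land \lnot p3) \lor (\lnot p5 \land p1 \land p1) \lor (\lnot p5 \land p5 \land \lnot p3) \lor (\lnot p5 \land p5 \land p1) \lor (p4 \land p1 \land \lnot p3) \lor (p4 \land p1 \land p1) \lor (p4 \land p5 \land \lnot p3) \lor (p4 \land p5 \land p1)   [distribute \land over \lor]
= (\lnot p5 \land p1) \lor (p4 \land p1) \lor (p4 \land p5 \land \lnot p3)   [simplify]

(\lnot p5 \land p1) \lor (p4 \land p1) \lor (p4 \land p5 \land \lnot p3)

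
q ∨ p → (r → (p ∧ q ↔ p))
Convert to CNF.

q ∨ p → (r → (p ∧ q ↔ p))
≡ ¬(q ∨ p) ∨ (r → (p ∧ q ↔ p))   — eliminate →
≡ ¬(q ∨ p) ∨ ¬r ∨ (p ∧ q ↔ p)   — eliminate →
≡ ¬(q ∨ p) ∨ ¬r ∨ (p ∧ q → p) ∧ (p → p ∧ q)   — eliminate ↔
≡ ¬(q ∨ p) ∨ ¬r ∨ (¬(p ∧ q) ∨ p) ∧ (p → p ∧ q)   — eliminate →
≡ ¬(q ∨ p) ∨ ¬r ∨ (¬(p ∧ q) ∨ p) ∧ (¬p ∨ p ∧ q)   — eliminate →
≡ ¬q ∧ ¬p ∨ ¬r ∨ (¬(p ∧ q) ∨ p) ∧ (¬p ∨ p ∧ q)   — De Morgan
≡ ¬q ∧ ¬p ∨ ¬r ∨ (¬p ∨ ¬q ∨ p) ∧ (¬p ∨ p ∧ q)   — De Morgan
≡ (¬q ∨ ¬r ∨ ¬p ∨ ¬q ∨ p) ∧ (¬q ∨ ¬r ∨ ¬p ∨ p) ∧ (¬q ∨ ¬r ∨ ¬p ∨ q) ∧ (¬p ∨ ¬r ∨ ¬p ∨ ¬q ∨ p) ∧ (¬p ∨ ¬r ∨ ¬p ∨ p) ∧ (¬p ∨ ¬r ∨ ¬p ∨ q)   — distribute ∨ over ∧
≡ ¬p ∨ ¬r ∨ q   — simplify

¬p ∨ ¬r ∨ q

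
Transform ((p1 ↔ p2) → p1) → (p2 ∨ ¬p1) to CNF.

¬p1 ∨ p2

((p1 ↔ p2) → p1) → (p2 ∨ ¬p1)
≡ ¬((p1 ↔ p2) → p1) ∨ p2 ∨ ¬p1   — eliminate →
≡ ¬(¬(p1 ↔ p2) ∨ p1) ∨ p2 ∨ ¬p1   — eliminate →
≡ ¬(¬((p1 → p2) ∧ (p2 → p1)) ∨ p1) ∨ p2 ∨ ¬p1   — eliminate ↔
≡ ¬(¬((¬p1 ∨ p2) ∧ (p2 → p1)) ∨ p1) ∨ p2 ∨ ¬p1   — eliminate →
≡ ¬(¬((¬p1 ∨ p2) ∧ (¬p2 ∨ p1)) ∨ p1) ∨ p2 ∨ ¬p1   — eliminate →
≡ (¬¬((¬p1 ∨ p2) ∧ (¬p2 ∨ p1)) ∧ ¬p1) ∨ p2 ∨ ¬p1   — De Morgan
≡ ((¬p1 ∨ p2) ∧ (¬p2 ∨ p1) ∧ ¬p1) ∨ p2 ∨ ¬p1   — double negation
≡ (¬p1 ∨ p2 ∨ p2 ∨ ¬p1) ∧ (¬p2 ∨ p1 ∨ p2 ∨ ¬p1) ∧ (¬p1 ∨ p2 ∨ ¬p1)   — distribute ∨ over ∧
≡ ¬p1 ∨ p2   — simplify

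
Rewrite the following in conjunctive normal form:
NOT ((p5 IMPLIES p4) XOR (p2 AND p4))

NOT ((p5 IMPLIES p4) XOR (p2 AND p4))
= NOT (((p5 IMPLIES p4) OR (p2 AND p4)) AND NOT ((p5 IMPLIES p4) AND p2 AND p4))   [expand XOR]
= NOT ((NOT p5 OR p4 OR (p2 AND p4)) AND NOT ((p5 IMPLIES p4) AND p2 AND p4))   [eliminate IMPLIES]
= NOT ((NOT p5 OR p4 OR (p2 AND p4)) AND NOT ((NOT p5 OR p4) AND p2 AND p4))   [eliminate IMPLIES]
= NOT (NOT p5 OR p4 OR (p2 AND p4)) OR NOT NOT ((NOT p5 OR p4) AND p2 AND p4)   [De Morgan]
= (NOT NOT p5 AND NOT p4 AND NOT (p2 AND p4)) OR NOT NOT ((NOT p5 OR p4) AND p2 AND p4)   [De Morgan]
= (p5 AND NOT p4 AND NOT (p2 AND p4)) OR NOT NOT ((NOT p5 OR p4) AND p2 AND p4)   [double negation]
= (p5 AND NOT p4 AND (NOT p2 OR NOT p4)) OR NOT NOT ((NOT p5 OR p4) AND p2 AND p4)   [De Morgan]
= (p5 AND NOT p4 AND (NOT p2 OR NOT p4)) OR ((NOT p5 OR p4) AND p2 AND p4)   [double negation]
= (p5 OR NOT p5 OR p4) AND (p5 OR p2) AND (p5 OR p4) AND (NOT p4 OR NOT p5 OR p4) AND (NOT p4 OR p2) AND (NOT p4 OR p4) AND (NOT p2 OR NOT p4 OR NOT p5 OR p4) AND (NOT p2 OR NOT p4 OR p2) AND (NOT p2 OR NOT p4 OR p4)   [distribute OR over AND]
= (p5 OR p2) AND (p5 OR p4) AND (NOT p4 OR p2)   [simplify]

(p5 OR p2) AND (p5 OR p4) AND (NOT p4 OR p2)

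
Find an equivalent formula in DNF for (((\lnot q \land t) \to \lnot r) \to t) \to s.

(((\lnot q \land t) \to \lnot r) \to t) \to s
≡ \lnot (((\lnot q \land t) \to \lnot r) \to t) \lor s   [eliminate \to]
≡ \lnot (\lnot ((\lnot q \land t) \to \lnot r) \lor t) \lor s   [eliminate \to]
≡ \lnot (\lnot (\lnot (\lnot q \land t) \lor \lnot r) \lor t) \lor s   [eliminate \to]
≡ (\lnot \lnot (\lnot (\lnot q \land t) \lor \lnot r) \land \lnot t) \lor s   [De Morgan]
≡ ((\lnot (\lnot q \land t) \lor \lnot r) \land \lnot t) \lor s   [double negation]
≡ ((\lnot \lnot q \lor \lnot t \lor \lnot r) \land \lnot t) \lor s   [De Morgan]
≡ ((q \lor \lnot t \lor \lnot r) \land \lnot t) \lor s   [double negation]
≡ (q \land \lnot t) \lor (\lnot t \land \lnot t) \lor (\lnot r \land \lnot t) \lor s   [distribute \land over \lor]
≡ \lnot t \lor s   [simplify]

\lnot t \lor s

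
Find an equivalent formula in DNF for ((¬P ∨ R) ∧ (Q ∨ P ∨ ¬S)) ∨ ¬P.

((¬P ∨ R) ∧ (Q ∨ P ∨ ¬S)) ∨ ¬P
≡ (¬P ∧ Q) ∨ (¬P ∧ P) ∨ (¬P ∧ ¬S) ∨ (R ∧ Q) ∨ (R ∧ P) ∨ (R ∧ ¬S) ∨ ¬P   (distribute ∧ over ∨)
≡ (R ∧ Q) ∨ (R ∧ P) ∨ (R ∧ ¬S) ∨ ¬P   (simplify)

(R ∧ Q) ∨ (R ∧ P) ∨ (R ∧ ¬S) ∨ ¬P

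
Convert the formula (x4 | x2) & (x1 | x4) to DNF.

x4 | (x2 & x1)

(x4 | x2) & (x1 | x4)
⇔ (x4 & x1) | (x4 & x4) | (x2 & x1) | (x2 & x4)   — distribute & over |
⇔ x4 | (x2 & x1)   — simplify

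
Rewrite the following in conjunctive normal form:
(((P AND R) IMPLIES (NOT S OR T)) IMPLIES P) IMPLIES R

NOT P OR R

(((P AND R) IMPLIES (NOT S OR T)) IMPLIES P) IMPLIES R
≡ NOT (((P AND R) IMPLIES (NOT S OR T)) IMPLIES P) OR R   [eliminate IMPLIES]
≡ NOT (NOT ((P AND R) IMPLIES (NOT S OR T)) OR P) OR R   [eliminate IMPLIES]
≡ NOT (NOT (NOT (P AND R) OR NOT S OR T) OR P) OR R   [eliminate IMPLIES]
≡ (NOT NOT (NOT (P AND R) OR NOT S OR T) AND NOT P) OR R   [De Morgan]
≡ ((NOT (P AND R) OR NOT S OR T) AND NOT P) OR R   [double negation]
≡ ((NOT P OR NOT R OR NOT S OR T) AND NOT P) OR R   [De Morgan]
≡ (NOT P OR NOT R OR NOT S OR T OR R) AND (NOT P OR R)   [distribute OR over AND]
≡ NOT P OR R   [simplify]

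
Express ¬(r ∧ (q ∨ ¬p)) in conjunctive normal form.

(¬r ∨ ¬q) ∧ (¬r ∨ p)

¬(r ∧ (q ∨ ¬p))
≡ ¬r ∨ ¬(q ∨ ¬p)   (De Morgan)
≡ ¬r ∨ (¬q ∧ ¬¬p)   (De Morgan)
≡ ¬r ∨ (¬q ∧ p)   (double negation)
≡ (¬r ∨ ¬q) ∧ (¬r ∨ p)   (distribute ∨ over ∧)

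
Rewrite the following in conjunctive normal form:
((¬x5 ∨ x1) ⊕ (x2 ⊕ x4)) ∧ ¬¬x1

(x5 ∨ ¬x2 ∨ x4) ∧ (x5 ∨ ¬x4 ∨ x2) ∧ (¬x1 ∨ ¬x2 ∨ x4) ∧ (¬x1 ∨ ¬x4 ∨ x2) ∧ x1

((¬x5 ∨ x1) ⊕ (x2 ⊕ x4)) ∧ ¬¬x1
≡ (¬x5 ∨ x1 ∨ (x2 ⊕ x4)) ∧ ¬((¬x5 ∨ x1) ∧ (x2 ⊕ x4)) ∧ ¬¬x1   — expand ⊕
≡ (¬x5 ∨ x1 ∨ ((x2 ∨ x4) ∧ ¬(x2 ∧ x4))) ∧ ¬((¬x5 ∨ x1) ∧ (x2 ⊕ x4)) ∧ ¬¬x1   — expand ⊕
≡ (¬x5 ∨ x1 ∨ ((x2 ∨ x4) ∧ ¬(x2 ∧ x4))) ∧ ¬((¬x5 ∨ x1) ∧ (x2 ∨ x4) ∧ ¬(x2 ∧ x4)) ∧ ¬¬x1   — expand ⊕
≡ (¬x5 ∨ x1 ∨ ((x2 ∨ x4) ∧ (¬x2 ∨ ¬x4))) ∧ ¬((¬x5 ∨ x1) ∧ (x2 ∨ x4) ∧ ¬(x2 ∧ x4)) ∧ ¬¬x1   — De Morgan
≡ (¬x5 ∨ x1 ∨ ((x2 ∨ x4) ∧ (¬x2 ∨ ¬x4))) ∧ (¬(¬x5 ∨ x1) ∨ ¬(x2 ∨ x4) ∨ ¬¬(x2 ∧ x4)) ∧ ¬¬x1   — De Morgan
≡ (¬x5 ∨ x1 ∨ ((x2 ∨ x4) ∧ (¬x2 ∨ ¬x4))) ∧ ((¬¬x5 ∧ ¬x1) ∨ ¬(x2 ∨ x4) ∨ ¬¬(x2 ∧ x4)) ∧ ¬¬x1   — De Morgan
≡ (¬x5 ∨ x1 ∨ ((x2 ∨ x4) ∧ (¬x2 ∨ ¬x4))) ∧ ((x5 ∧ ¬x1) ∨ ¬(x2 ∨ x4) ∨ ¬¬(x2 ∧ x4)) ∧ ¬¬x1   — double negation
≡ (¬x5 ∨ x1 ∨ ((x2 ∨ x4) ∧ (¬x2 ∨ ¬x4))) ∧ ((x5 ∧ ¬x1) ∨ (¬x2 ∧ ¬x4) ∨ ¬¬(x2 ∧ x4)) ∧ ¬¬x1   — De Morgan
≡ (¬x5 ∨ x1 ∨ ((x2 ∨ x4) ∧ (¬x2 ∨ ¬x4))) ∧ ((x5 ∧ ¬x1) ∨ (¬x2 ∧ ¬x4) ∨ (x2 ∧ x4)) ∧ ¬¬x1   — double negation
≡ (¬x5 ∨ x1 ∨ ((x2 ∨ x4) ∧ (¬x2 ∨ ¬x4))) ∧ ((x5 ∧ ¬x1) ∨ (¬x2 ∧ ¬x4) ∨ (x2 ∧ x4)) ∧ x1   — double negation
≡ (¬x5 ∨ x1 ∨ x2 ∨ x4) ∧ (¬x5 ∨ x1 ∨ ¬x2 ∨ ¬x4) ∧ (x5 ∨ ¬x2 ∨ x2) ∧ (x5 ∨ ¬x2 ∨ x4) ∧ (x5 ∨ ¬x4 ∨ x2) ∧ (x5 ∨ ¬x4 ∨ x4) ∧ (¬x1 ∨ ¬x2 ∨ x2) ∧ (¬x1 ∨ ¬x2 ∨ x4) ∧ (¬x1 ∨ ¬x4 ∨ x2) ∧ (¬x1 ∨ ¬x4 ∨ x4) ∧ x1   — distribute ∨ over ∧
≡ (x5 ∨ ¬x2 ∨ x4) ∧ (x5 ∨ ¬x4 ∨ x2) ∧ (¬x1 ∨ ¬x2 ∨ x4) ∧ (¬x1 ∨ ¬x4 ∨ x2) ∧ x1   — simplify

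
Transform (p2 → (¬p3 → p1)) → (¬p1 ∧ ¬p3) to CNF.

¬p3 ∧ ¬p1

(p2 → (¬p3 → p1)) → (¬p1 ∧ ¬p3)
= ¬(p2 → (¬p3 → p1)) ∨ (¬p1 ∧ ¬p3)   — eliminate →
= ¬(¬p2 ∨ (¬p3 → p1)) ∨ (¬p1 ∧ ¬p3)   — eliminate →
= ¬(¬p2 ∨ ¬¬p3 ∨ p1) ∨ (¬p1 ∧ ¬p3)   — eliminate →
= (¬¬p2 ∧ ¬¬¬p3 ∧ ¬p1) ∨ (¬p1 ∧ ¬p3)   — De Morgan
= (p2 ∧ ¬¬¬p3 ∧ ¬p1) ∨ (¬p1 ∧ ¬p3)   — double negation
= (p2 ∧ ¬p3 ∧ ¬p1) ∨ (¬p1 ∧ ¬p3)   — double negation
= (p2 ∨ ¬p1) ∧ (p2 ∨ ¬p3) ∧ (¬p3 ∨ ¬p1) ∧ (¬p3 ∨ ¬p3) ∧ (¬p1 ∨ ¬p1) ∧ (¬p1 ∨ ¬p3)   — distribute ∨ over ∧
= ¬p3 ∧ ¬p1   — simplify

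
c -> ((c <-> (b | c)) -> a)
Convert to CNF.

c -> ((c <-> (b | c)) -> a)
⇔ ~c | ((c <-> (b | c)) -> a)   [eliminate ->]
⇔ ~c | ~(c <-> (b | c)) | a   [eliminate ->]
⇔ ~c | ~((c -> (b | c)) & ((b | c) -> c)) | a   [eliminate <->]
⇔ ~c | ~((~c | b | c) & ((b | c) -> c)) | a   [eliminate ->]
⇔ ~c | ~((~c | b | c) & (~(b | c) | c)) | a   [eliminate ->]
⇔ ~c | ~(~c | b | c) | ~(~(b | c) | c) | a   [De Morgan]
⇔ ~c | (~~c & ~b & ~c) | ~(~(b | c) | c) | a   [De Morgan]
⇔ ~c | (c & ~b & ~c) | ~(~(b | c) | c) | a   [double negation]
⇔ ~c | (c & ~b & ~c) | (~~(b | c) & ~c) | a   [De Morgan]
⇔ ~c | (c & ~b & ~c) | ((b | c) & ~c) | a   [double negation]
⇔ (~c | c | b | c | a) & (~c | c | ~c | a) & (~c | ~b | b | c | a) & (~c | ~b | ~c | a) & (~c | ~c | b | c | a) & (~c | ~c | ~c | a)   [distribute | over &]
⇔ ~c | a   [simplify]

~c | a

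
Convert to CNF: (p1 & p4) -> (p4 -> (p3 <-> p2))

(~p1 | ~p4 | ~p3 | p2) & (~p1 | ~p4 | ~p2 | p3)

(p1 & p4) -> (p4 -> (p3 <-> p2))
≡ ~(p1 & p4) | (p4 -> (p3 <-> p2))   (eliminate ->)
≡ ~(p1 & p4) | ~p4 | (p3 <-> p2)   (eliminate ->)
≡ ~(p1 & p4) | ~p4 | ((p3 -> p2) & (p2 -> p3))   (eliminate <->)
≡ ~(p1 & p4) | ~p4 | ((~p3 | p2) & (p2 -> p3))   (eliminate ->)
≡ ~(p1 & p4) | ~p4 | ((~p3 | p2) & (~p2 | p3))   (eliminate ->)
≡ ~p1 | ~p4 | ~p4 | ((~p3 | p2) & (~p2 | p3))   (De Morgan)
≡ (~p1 | ~p4 | ~p4 | ~p3 | p2) & (~p1 | ~p4 | ~p4 | ~p2 | p3)   (distribute | over &)
≡ (~p1 | ~p4 | ~p3 | p2) & (~p1 | ~p4 | ~p2 | p3)   (simplify)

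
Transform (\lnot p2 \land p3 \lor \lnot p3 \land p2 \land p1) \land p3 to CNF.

(\lnot p2 \lor \lnot p3) \land (\lnot p2 \lor p1) \land p3

(\lnot p2 \land p3 \lor \lnot p3 \land p2 \land p1) \land p3
≡ (\lnot p2 \lor \lnot p3) \land (\lnot p2 \lor p2) \land (\lnot p2 \lor p1) \land (p3 \lor \lnot p3) \land (p3 \lor p2) \land (p3 \lor p1) \land p3   (distribute \lor over \land)
≡ (\lnot p2 \lor \lnot p3) \land (\lnot p2 \lor p1) \land p3   (simplify)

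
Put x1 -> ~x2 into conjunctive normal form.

x1 -> ~x2
= ~x1 | ~x2   [eliminate ->]

~x1 | ~x2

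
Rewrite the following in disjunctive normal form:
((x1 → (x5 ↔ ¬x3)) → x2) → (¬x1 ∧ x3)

((x1 → (x5 ↔ ¬x3)) → x2) → (¬x1 ∧ x3)
≡ ¬((x1 → (x5 ↔ ¬x3)) → x2) ∨ (¬x1 ∧ x3)   [eliminate →]
≡ ¬(¬(x1 → (x5 ↔ ¬x3)) ∨ x2) ∨ (¬x1 ∧ x3)   [eliminate →]
≡ ¬(¬(¬x1 ∨ (x5 ↔ ¬x3)) ∨ x2) ∨ (¬x1 ∧ x3)   [eliminate →]
≡ ¬(¬(¬x1 ∨ ((x5 → ¬x3) ∧ (¬x3 → x5))) ∨ x2) ∨ (¬x1 ∧ x3)   [eliminate ↔]
≡ ¬(¬(¬x1 ∨ ((¬x5 ∨ ¬x3) ∧ (¬x3 → x5))) ∨ x2) ∨ (¬x1 ∧ x3)   [eliminate →]
≡ ¬(¬(¬x1 ∨ ((¬x5 ∨ ¬x3) ∧ (¬¬x3 ∨ x5))) ∨ x2) ∨ (¬x1 ∧ x3)   [eliminate →]
≡ (¬¬(¬x1 ∨ ((¬x5 ∨ ¬x3) ∧ (¬¬x3 ∨ x5))) ∧ ¬x2) ∨ (¬x1 ∧ x3)   [De Morgan]
≡ ((¬x1 ∨ ((¬x5 ∨ ¬x3) ∧ (¬¬x3 ∨ x5))) ∧ ¬x2) ∨ (¬x1 ∧ x3)   [double negation]
≡ ((¬x1 ∨ ((¬x5 ∨ ¬x3) ∧ (x3 ∨ x5))) ∧ ¬x2) ∨ (¬x1 ∧ x3)   [double negation]
≡ (¬x1 ∧ ¬x2) ∨ (¬x5 ∧ x3 ∧ ¬x2) ∨ (¬x5 ∧ x5 ∧ ¬x2) ∨ (¬x3 ∧ x3 ∧ ¬x2) ∨ (¬x3 ∧ x5 ∧ ¬x2) ∨ (¬x1 ∧ x3)   [distribute ∧ over ∨]
≡ (¬x1 ∧ ¬x2) ∨ (¬x5 ∧ x3 ∧ ¬x2) ∨ (¬x3 ∧ x5 ∧ ¬x2) ∨ (¬x1 ∧ x3)   [simplify]

(¬x1 ∧ ¬x2) ∨ (¬x5 ∧ x3 ∧ ¬x2) ∨ (¬x3 ∧ x5 ∧ ¬x2) ∨ (¬x1 ∧ x3)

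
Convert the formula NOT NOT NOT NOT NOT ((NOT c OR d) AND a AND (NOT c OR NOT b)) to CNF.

(c OR NOT a) AND (NOT d OR NOT a OR b)

NOT NOT NOT NOT NOT ((NOT c OR d) AND a AND (NOT c OR NOT b))
≡ NOT NOT NOT ((NOT c OR d) AND a AND (NOT c OR NOT b))   [double negation]
≡ NOT ((NOT c OR d) AND a AND (NOT c OR NOT b))   [double negation]
≡ NOT (NOT c OR d) OR NOT a OR NOT (NOT c OR NOT b)   [De Morgan]
≡ (NOT NOT c AND NOT d) OR NOT a OR NOT (NOT c OR NOT b)   [De Morgan]
≡ (c AND NOT d) OR NOT a OR NOT (NOT c OR NOT b)   [double negation]
≡ (c AND NOT d) OR NOT a OR (NOT NOT c AND NOT NOT b)   [De Morgan]
≡ (c AND NOT d) OR NOT a OR (c AND NOT NOT b)   [double negation]
≡ (c AND NOT d) OR NOT a OR (c AND b)   [double negation]
≡ (c OR NOT a OR c) AND (c OR NOT a OR b) AND (NOT d OR NOT a OR c) AND (NOT d OR NOT a OR b)   [distribute OR over AND]
≡ (c OR NOT a) AND (NOT d OR NOT a OR b)   [simplify]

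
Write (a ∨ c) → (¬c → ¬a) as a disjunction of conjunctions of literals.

(a ∨ c) → (¬c → ¬a)
≡ ¬(a ∨ c) ∨ (¬c → ¬a)   [eliminate →]
≡ ¬(a ∨ c) ∨ ¬¬c ∨ ¬a   [eliminate →]
≡ (¬a ∧ ¬c) ∨ ¬¬c ∨ ¬a   [De Morgan]
≡ (¬a ∧ ¬c) ∨ c ∨ ¬a   [double negation]
≡ c ∨ ¬a   [simplify]

c ∨ ¬a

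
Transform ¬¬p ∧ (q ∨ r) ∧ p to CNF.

p ∧ (q ∨ r)

¬¬p ∧ (q ∨ r) ∧ p
= p ∧ (q ∨ r) ∧ p   (double negation)
= p ∧ (q ∨ r)   (simplify)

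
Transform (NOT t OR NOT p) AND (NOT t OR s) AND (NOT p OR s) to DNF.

(NOT t OR NOT p) AND (NOT t OR s) AND (NOT p OR s)
⇔ (NOT t AND NOT t AND NOT p) OR (NOT t AND NOT t AND s) OR (NOT t AND s AND NOT p) OR (NOT t AND s AND s) OR (NOT p AND NOT t AND NOT p) OR (NOT p AND NOT t AND s) OR (NOT p AND s AND NOT p) OR (NOT p AND s AND s)
⇔ (NOT t AND NOT p) OR (NOT t AND s) OR (NOT p AND s)

(NOT t AND NOT p) OR (NOT t AND s) OR (NOT p AND s)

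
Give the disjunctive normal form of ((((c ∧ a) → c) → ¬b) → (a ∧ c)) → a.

((((c ∧ a) → c) → ¬b) → (a ∧ c)) → a
≡ ¬((((c ∧ a) → c) → ¬b) → (a ∧ c)) ∨ a   [eliminate →]
≡ ¬(¬(((c ∧ a) → c) → ¬b) ∨ (a ∧ c)) ∨ a   [eliminate →]
≡ ¬(¬(¬((c ∧ a) → c) ∨ ¬b) ∨ (a ∧ c)) ∨ a   [eliminate →]
≡ ¬(¬(¬(¬(c ∧ a) ∨ c) ∨ ¬b) ∨ (a ∧ c)) ∨ a   [eliminate →]
≡ (¬¬(¬(¬(c ∧ a) ∨ c) ∨ ¬b) ∧ ¬(a ∧ c)) ∨ a   [De Morgan]
≡ ((¬(¬(c ∧ a) ∨ c) ∨ ¬b) ∧ ¬(a ∧ c)) ∨ a   [double negation]
≡ (((¬¬(c ∧ a) ∧ ¬c) ∨ ¬b) ∧ ¬(a ∧ c)) ∨ a   [De Morgan]
≡ (((c ∧ a ∧ ¬c) ∨ ¬b) ∧ ¬(a ∧ c)) ∨ a   [double negation]
≡ (((c ∧ a ∧ ¬c) ∨ ¬b) ∧ (¬a ∨ ¬c)) ∨ a   [De Morgan]
≡ (c ∧ a ∧ ¬c ∧ ¬a) ∨ (c ∧ a ∧ ¬c ∧ ¬c) ∨ (¬b ∧ ¬a) ∨ (¬b ∧ ¬c) ∨ a   [distribute ∧ over ∨]
≡ (¬b ∧ ¬a) ∨ (¬b ∧ ¬c) ∨ a   [simplify]

(¬b ∧ ¬a) ∨ (¬b ∧ ¬c) ∨ a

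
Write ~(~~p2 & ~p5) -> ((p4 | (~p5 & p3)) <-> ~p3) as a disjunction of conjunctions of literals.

(p2 & ~p5) | (~p4 & p5 & p3) | (~p3 & p4)

~(~~p2 & ~p5) -> ((p4 | (~p5 & p3)) <-> ~p3)
≡ ~~(~~p2 & ~p5) | ((p4 | (~p5 & p3)) <-> ~p3)   (eliminate ->)
≡ ~~(~~p2 & ~p5) | (((p4 | (~p5 & p3)) -> ~p3) & (~p3 -> (p4 | (~p5 & p3))))   (eliminate <->)
≡ ~~(~~p2 & ~p5) | ((~(p4 | (~p5 & p3)) | ~p3) & (~p3 -> (p4 | (~p5 & p3))))   (eliminate ->)
≡ ~~(~~p2 & ~p5) | ((~(p4 | (~p5 & p3)) | ~p3) & (~~p3 | p4 | (~p5 & p3)))   (eliminate ->)
≡ (~~p2 & ~p5) | ((~(p4 | (~p5 & p3)) | ~p3) & (~~p3 | p4 | (~p5 & p3)))   (double negation)
≡ (p2 & ~p5) | ((~(p4 | (~p5 & p3)) | ~p3) & (~~p3 | p4 | (~p5 & p3)))   (double negation)
≡ (p2 & ~p5) | (((~p4 & ~(~p5 & p3)) | ~p3) & (~~p3 | p4 | (~p5 & p3)))   (De Morgan)
≡ (p2 & ~p5) | (((~p4 & (~~p5 | ~p3)) | ~p3) & (~~p3 | p4 | (~p5 & p3)))   (De Morgan)
≡ (p2 & ~p5) | (((~p4 & (p5 | ~p3)) | ~p3) & (~~p3 | p4 | (~p5 & p3)))   (double negation)
≡ (p2 & ~p5) | (((~p4 & (p5 | ~p3)) | ~p3) & (p3 | p4 | (~p5 & p3)))   (double negation)
≡ (p2 & ~p5) | (~p4 & p5 & p3) | (~p4 & p5 & p4) | (~p4 & p5 & ~p5 & p3) | (~p4 & ~p3 & p3) | (~p4 & ~p3 & p4) | (~p4 & ~p3 & ~p5 & p3) | (~p3 & p3) | (~p3 & p4) | (~p3 & ~p5 & p3)   (distribute & over |)
≡ (p2 & ~p5) | (~p4 & p5 & p3) | (~p3 & p4)   (simplify)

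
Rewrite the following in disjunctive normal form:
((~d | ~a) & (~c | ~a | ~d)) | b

~d | ~a | b

((~d | ~a) & (~c | ~a | ~d)) | b
⇔ (~d & ~c) | (~d & ~a) | (~d & ~d) | (~a & ~c) | (~a & ~a) | (~a & ~d) | b   [distribute & over |]
⇔ ~d | ~a | b   [simplify]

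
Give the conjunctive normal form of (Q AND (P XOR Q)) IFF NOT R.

(NOT Q OR P OR NOT R) AND (R OR Q) AND (R OR NOT P OR NOT Q)

(Q AND (P XOR Q)) IFF NOT R
≡ ((Q AND (P XOR Q)) IMPLIES NOT R) AND (NOT R IMPLIES (Q AND (P XOR Q)))   (eliminate IFF)
≡ (NOT (Q AND (P XOR Q)) OR NOT R) AND (NOT R IMPLIES (Q AND (P XOR Q)))   (eliminate IMPLIES)
≡ (NOT (Q AND (P OR Q) AND NOT (P AND Q)) OR NOT R) AND (NOT R IMPLIES (Q AND (P XOR Q)))   (expand XOR)
≡ (NOT (Q AND (P OR Q) AND NOT (P AND Q)) OR NOT R) AND (NOT NOT R OR (Q AND (P XOR Q)))   (eliminate IMPLIES)
≡ (NOT (Q AND (P OR Q) AND NOT (P AND Q)) OR NOT R) AND (NOT NOT R OR (Q AND (P OR Q) AND NOT (P AND Q)))   (expand XOR)
≡ (NOT Q OR NOT (P OR Q) OR NOT NOT (P AND Q) OR NOT R) AND (NOT NOT R OR (Q AND (P OR Q) AND NOT (P AND Q)))   (De Morgan)
≡ (NOT Q OR (NOT P AND NOT Q) OR NOT NOT (P AND Q) OR NOT R) AND (NOT NOT R OR (Q AND (P OR Q) AND NOT (P AND Q)))   (De Morgan)
≡ (NOT Q OR (NOT P AND NOT Q) OR (P AND Q) OR NOT R) AND (NOT NOT R OR (Q AND (P OR Q) AND NOT (P AND Q)))   (double negation)
≡ (NOT Q OR (NOT P AND NOT Q) OR (P AND Q) OR NOT R) AND (R OR (Q AND (P OR Q) AND NOT (P AND Q)))   (double negation)
≡ (NOT Q OR (NOT P AND NOT Q) OR (P AND Q) OR NOT R) AND (R OR (Q AND (P OR Q) AND (NOT P OR NOT Q)))   (De Morgan)
≡ (NOT Q OR NOT P OR P OR NOT R) AND (NOT Q OR NOT P OR Q OR NOT R) AND (NOT Q OR NOT Q OR P OR NOT R) AND (NOT Q OR NOT Q OR Q OR NOT R) AND (R OR Q) AND (R OR P OR Q) AND (R OR NOT P OR NOT Q)   (distribute OR over AND)
≡ (NOT Q OR P OR NOT R) AND (R OR Q) AND (R OR NOT P OR NOT Q)   (simplify)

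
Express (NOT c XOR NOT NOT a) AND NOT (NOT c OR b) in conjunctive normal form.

(NOT c XOR NOT NOT a) AND NOT (NOT c OR b)
≡ (NOT c OR NOT NOT a) AND NOT (NOT c AND NOT NOT a) AND NOT (NOT c OR b)   [expand XOR]
≡ (NOT c OR a) AND NOT (NOT c AND NOT NOT a) AND NOT (NOT c OR b)   [double negation]
≡ (NOT c OR a) AND (NOT NOT c OR NOT NOT NOT a) AND NOT (NOT c OR b)   [De Morgan]
≡ (NOT c OR a) AND (c OR NOT NOT NOT a) AND NOT (NOT c OR b)   [double negation]
≡ (NOT c OR a) AND (c OR NOT a) AND NOT (NOT c OR b)   [double negation]
≡ (NOT c OR a) AND (c OR NOT a) AND NOT NOT c AND NOT b   [De Morgan]
≡ (NOT c OR a) AND (c OR NOT a) AND c AND NOT b   [double negation]
≡ (NOT c OR a) AND c AND NOT b   [simplify]

(NOT c OR a) AND c AND NOT b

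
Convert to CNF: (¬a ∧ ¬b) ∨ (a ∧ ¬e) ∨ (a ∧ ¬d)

(¬a ∧ ¬b) ∨ (a ∧ ¬e) ∨ (a ∧ ¬d)
⇔ (¬a ∨ a ∨ a) ∧ (¬a ∨ a ∨ ¬d) ∧ (¬a ∨ ¬e ∨ a) ∧ (¬a ∨ ¬e ∨ ¬d) ∧ (¬b ∨ a ∨ a) ∧ (¬b ∨ a ∨ ¬d) ∧ (¬b ∨ ¬e ∨ a) ∧ (¬b ∨ ¬e ∨ ¬d)   — distribute ∨ over ∧
⇔ (¬a ∨ ¬e ∨ ¬d) ∧ (¬b ∨ a) ∧ (¬b ∨ ¬e ∨ ¬d)   — simplify

(¬a ∨ ¬e ∨ ¬d) ∧ (¬b ∨ a) ∧ (¬b ∨ ¬e ∨ ¬d)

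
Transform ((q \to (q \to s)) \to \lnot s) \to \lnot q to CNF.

((q \to (q \to s)) \to \lnot s) \to \lnot q
≡ \lnot ((q \to (q \to s)) \to \lnot s) \lor \lnot q   [eliminate \to]
≡ \lnot (\lnot (q \to (q \to s)) \lor \lnot s) \lor \lnot q   [eliminate \to]
≡ \lnot (\lnot (\lnot q \lor (q \to s)) \lor \lnot s) \lor \lnot q   [eliminate \to]
≡ \lnot (\lnot (\lnot q \lor \lnot q \lor s) \lor \lnot s) \lor \lnot q   [eliminate \to]
≡ (\lnot \lnot (\lnot q \lor \lnot q \lor s) \land \lnot \lnot s) \lor \lnot q   [De Morgan]
≡ ((\lnot q \lor \lnot q \lor s) \land \lnot \lnot s) \lor \lnot q   [double negation]
≡ ((\lnot q \lor \lnot q \lor s) \land s) \lor \lnot q   [double negation]
≡ (\lnot q \lor \lnot q \lor s \lor \lnot q) \land (s \lor \lnot q)   [distribute \lor over \land]
≡ \lnot q \lor s   [simplify]

\lnot q \lor s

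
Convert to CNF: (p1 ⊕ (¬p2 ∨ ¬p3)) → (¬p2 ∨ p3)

p3 ∨ p1 ∨ ¬p2

(p1 ⊕ (¬p2 ∨ ¬p3)) → (¬p2 ∨ p3)
≡ ¬(p1 ⊕ (¬p2 ∨ ¬p3)) ∨ ¬p2 ∨ p3   [eliminate →]
≡ ¬((p1 ∨ ¬p2 ∨ ¬p3) ∧ ¬(p1 ∧ (¬p2 ∨ ¬p3))) ∨ ¬p2 ∨ p3   [expand ⊕]
≡ ¬(p1 ∨ ¬p2 ∨ ¬p3) ∨ ¬¬(p1 ∧ (¬p2 ∨ ¬p3)) ∨ ¬p2 ∨ p3   [De Morgan]
≡ (¬p1 ∧ ¬¬p2 ∧ ¬¬p3) ∨ ¬¬(p1 ∧ (¬p2 ∨ ¬p3)) ∨ ¬p2 ∨ p3   [De Morgan]
≡ (¬p1 ∧ p2 ∧ ¬¬p3) ∨ ¬¬(p1 ∧ (¬p2 ∨ ¬p3)) ∨ ¬p2 ∨ p3   [double negation]
≡ (¬p1 ∧ p2 ∧ p3) ∨ ¬¬(p1 ∧ (¬p2 ∨ ¬p3)) ∨ ¬p2 ∨ p3   [double negation]
≡ (¬p1 ∧ p2 ∧ p3) ∨ (p1 ∧ (¬p2 ∨ ¬p3)) ∨ ¬p2 ∨ p3   [double negation]
≡ (¬p1 ∨ p1 ∨ ¬p2 ∨ p3) ∧ (¬p1 ∨ ¬p2 ∨ ¬p3 ∨ ¬p2 ∨ p3) ∧ (p2 ∨ p1 ∨ ¬p2 ∨ p3) ∧ (p2 ∨ ¬p2 ∨ ¬p3 ∨ ¬p2 ∨ p3) ∧ (p3 ∨ p1 ∨ ¬p2 ∨ p3) ∧ (p3 ∨ ¬p2 ∨ ¬p3 ∨ ¬p2 ∨ p3)   [distribute ∨ over ∧]
≡ p3 ∨ p1 ∨ ¬p2   [simplify]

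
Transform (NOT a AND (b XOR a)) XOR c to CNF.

(NOT a AND (b XOR a)) XOR c
≡ ((NOT a AND (b XOR a)) OR c) AND NOT (NOT a AND (b XOR a) AND c)   (expand XOR)
≡ ((NOT a AND (b OR a) AND NOT (b AND a)) OR c) AND NOT (NOT a AND (b XOR a) AND c)   (expand XOR)
≡ ((NOT a AND (b OR a) AND NOT (b AND a)) OR c) AND NOT (NOT a AND (b OR a) AND NOT (b AND a) AND c)   (expand XOR)
≡ ((NOT a AND (b OR a) AND (NOT b OR NOT a)) OR c) AND NOT (NOT a AND (b OR a) AND NOT (b AND a) AND c)   (De Morgan)
≡ ((NOT a AND (b OR a) AND (NOT b OR NOT a)) OR c) AND (NOT NOT a OR NOT (b OR a) OR NOT NOT (b AND a) OR NOT c)   (De Morgan)
≡ ((NOT a AND (b OR a) AND (NOT b OR NOT a)) OR c) AND (a OR NOT (b OR a) OR NOT NOT (b AND a) OR NOT c)   (double negation)
≡ ((NOT a AND (b OR a) AND (NOT b OR NOT a)) OR c) AND (a OR (NOT b AND NOT a) OR NOT NOT (b AND a) OR NOT c)   (De Morgan)
≡ ((NOT a AND (b OR a) AND (NOT b OR NOT a)) OR c) AND (a OR (NOT b AND NOT a) OR (b AND a) OR NOT c)   (double negation)
≡ (NOT a OR c) AND (b OR a OR c) AND (NOT b OR NOT a OR c) AND (a OR NOT b OR b OR NOT c) AND (a OR NOT b OR a OR NOT c) AND (a OR NOT a OR b OR NOT c) AND (a OR NOT a OR a OR NOT c)   (distribute OR over AND)
≡ (NOT a OR c) AND (b OR a OR c) AND (a OR NOT b OR NOT c)   (simplify)

(NOT a OR c) AND (b OR a OR c) AND (a OR NOT b OR NOT c)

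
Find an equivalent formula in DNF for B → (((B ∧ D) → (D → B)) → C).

B → (((B ∧ D) → (D → B)) → C)
⇔ ¬B ∨ (((B ∧ D) → (D → B)) → C)   [eliminate →]
⇔ ¬B ∨ ¬((B ∧ D) → (D → B)) ∨ C   [eliminate →]
⇔ ¬B ∨ ¬(¬(B ∧ D) ∨ (D → B)) ∨ C   [eliminate →]
⇔ ¬B ∨ ¬(¬(B ∧ D) ∨ ¬D ∨ B) ∨ C   [eliminate →]
⇔ ¬B ∨ (¬¬(B ∧ D) ∧ ¬¬D ∧ ¬B) ∨ C   [De Morgan]
⇔ ¬B ∨ (B ∧ D ∧ ¬¬D ∧ ¬B) ∨ C   [double negation]
⇔ ¬B ∨ (B ∧ D ∧ D ∧ ¬B) ∨ C   [double negation]
⇔ ¬B ∨ C   [simplify]

¬B ∨ C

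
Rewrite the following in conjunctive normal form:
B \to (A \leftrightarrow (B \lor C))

B \to (A \leftrightarrow (B \lor C))
= \lnot B \lor (A \leftrightarrow (B \lor C))   [eliminate \to]
= \lnot B \lor ((A \to (B \lor C)) \land ((B \lor C) \to A))   [eliminate \leftrightarrow]
= \lnot B \lor ((\lnot A \lor B \lor C) \land ((B \lor C) \to A))   [eliminate \to]
= \lnot B \lor ((\lnot A \lor B \lor C) \land (\lnot (B \lor C) \lor A))   [eliminate \to]
= \lnot B \lor ((\lnot A \lor B \lor C) \land ((\lnot B \land \lnot C) \lor A))   [De Morgan]
= (\lnot B \lor \lnot A \lor B \lor C) \land (\lnot B \lor \lnot B \lor A) \land (\lnot B \lor \lnot C \lor A)   [distribute \lor over \land]
= \lnot B \lor A   [simplify]

\lnot B \lor A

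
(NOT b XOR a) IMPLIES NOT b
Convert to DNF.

(NOT b XOR a) IMPLIES NOT b
≡ NOT (NOT b XOR a) OR NOT b   [eliminate IMPLIES]
≡ NOT ((NOT b AND NOT a) OR (NOT NOT b AND a)) OR NOT b   [expand XOR]
≡ (NOT (NOT b AND NOT a) AND NOT (NOT NOT b AND a)) OR NOT b   [De Morgan]
≡ ((NOT NOT b OR NOT NOT a) AND NOT (NOT NOT b AND a)) OR NOT b   [De Morgan]
≡ ((b OR NOT NOT a) AND NOT (NOT NOT b AND a)) OR NOT b   [double negation]
≡ ((b OR a) AND NOT (NOT NOT b AND a)) OR NOT b   [double negation]
≡ ((b OR a) AND (NOT NOT NOT b OR NOT a)) OR NOT b   [De Morgan]
≡ ((b OR a) AND (NOT b OR NOT a)) OR NOT b   [double negation]
≡ (b AND NOT b) OR (b AND NOT a) OR (a AND NOT b) OR (a AND NOT a) OR NOT b   [distribute AND over OR]
≡ (b AND NOT a) OR NOT b   [simplify]

(b AND NOT a) OR NOT b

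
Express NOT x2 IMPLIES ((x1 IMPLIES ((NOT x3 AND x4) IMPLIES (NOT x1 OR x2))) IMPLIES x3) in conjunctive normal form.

(x2 OR x1 OR x3) AND (x2 OR x4 OR x3)

NOT x2 IMPLIES ((x1 IMPLIES ((NOT x3 AND x4) IMPLIES (NOT x1 OR x2))) IMPLIES x3)
⇔ NOT NOT x2 OR ((x1 IMPLIES ((NOT x3 AND x4) IMPLIES (NOT x1 OR x2))) IMPLIES x3)   [eliminate IMPLIES]
⇔ NOT NOT x2 OR NOT (x1 IMPLIES ((NOT x3 AND x4) IMPLIES (NOT x1 OR x2))) OR x3   [eliminate IMPLIES]
⇔ NOT NOT x2 OR NOT (NOT x1 OR ((NOT x3 AND x4) IMPLIES (NOT x1 OR x2))) OR x3   [eliminate IMPLIES]
⇔ NOT NOT x2 OR NOT (NOT x1 OR NOT (NOT x3 AND x4) OR NOT x1 OR x2) OR x3   [eliminate IMPLIES]
⇔ x2 OR NOT (NOT x1 OR NOT (NOT x3 AND x4) OR NOT x1 OR x2) OR x3   [double negation]
⇔ x2 OR (NOT NOT x1 AND NOT NOT (NOT x3 AND x4) AND NOT NOT x1 AND NOT x2) OR x3   [De Morgan]
⇔ x2 OR (x1 AND NOT NOT (NOT x3 AND x4) AND NOT NOT x1 AND NOT x2) OR x3   [double negation]
⇔ x2 OR (x1 AND NOT x3 AND x4 AND NOT NOT x1 AND NOT x2) OR x3   [double negation]
⇔ x2 OR (x1 AND NOT x3 AND x4 AND x1 AND NOT x2) OR x3   [double negation]
⇔ (x2 OR x1 OR x3) AND (x2 OR NOT x3 OR x3) AND (x2 OR x4 OR x3) AND (x2 OR x1 OR x3) AND (x2 OR NOT x2 OR x3)   [distribute OR over AND]
⇔ (x2 OR x1 OR x3) AND (x2 OR x4 OR x3)   [simplify]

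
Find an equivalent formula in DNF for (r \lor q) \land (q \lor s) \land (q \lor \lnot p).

(r \lor q) \land (q \lor s) \land (q \lor \lnot p)
≡ (r \land q \land q) \lor (r \land q \land \lnot p) \lor (r \land s \land q) \lor (r \land s \land \lnot p) \lor (q \land q \land q) \lor (q \land q \land \lnot p) \lor (q \land s \land q) \lor (q \land s \land \lnot p)   [distribute \land over \lor]
≡ (r \land s \land \lnot p) \lor q   [simplify]

(r \land s \land \lnot p) \lor q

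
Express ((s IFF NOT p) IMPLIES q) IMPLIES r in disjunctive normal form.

(NOT s AND p AND NOT q) OR (NOT p AND s AND NOT q) OR r

((s IFF NOT p) IMPLIES q) IMPLIES r
≡ NOT ((s IFF NOT p) IMPLIES q) OR r   — eliminate IMPLIES
≡ NOT (NOT (s IFF NOT p) OR q) OR r   — eliminate IMPLIES
≡ NOT (NOT ((s IMPLIES NOT p) AND (NOT p IMPLIES s)) OR q) OR r   — eliminate IFF
≡ NOT (NOT ((NOT s OR NOT p) AND (NOT p IMPLIES s)) OR q) OR r   — eliminate IMPLIES
≡ NOT (NOT ((NOT s OR NOT p) AND (NOT NOT p OR s)) OR q) OR r   — eliminate IMPLIES
≡ (NOT NOT ((NOT s OR NOT p) AND (NOT NOT p OR s)) AND NOT q) OR r   — De Morgan
≡ ((NOT s OR NOT p) AND (NOT NOT p OR s) AND NOT q) OR r   — double negation
≡ ((NOT s OR NOT p) AND (p OR s) AND NOT q) OR r   — double negation
≡ (NOT s AND p AND NOT q) OR (NOT s AND s AND NOT q) OR (NOT p AND p AND NOT q) OR (NOT p AND s AND NOT q) OR r   — distribute AND over OR
≡ (NOT s AND p AND NOT q) OR (NOT p AND s AND NOT q) OR r   — simplify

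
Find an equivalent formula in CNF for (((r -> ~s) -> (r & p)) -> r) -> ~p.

(((r -> ~s) -> (r & p)) -> r) -> ~p
≡ ~(((r -> ~s) -> (r & p)) -> r) | ~p
≡ ~(~((r -> ~s) -> (r & p)) | r) | ~p
≡ ~(~(~(r -> ~s) | (r & p)) | r) | ~p
≡ ~(~(~(~r | ~s) | (r & p)) | r) | ~p
≡ (~~(~(~r | ~s) | (r & p)) & ~r) | ~p
≡ ((~(~r | ~s) | (r & p)) & ~r) | ~p
≡ (((~~r & ~~s) | (r & p)) & ~r) | ~p
≡ (((r & ~~s) | (r & p)) & ~r) | ~p
≡ (((r & s) | (r & p)) & ~r) | ~p
≡ (r | r | ~p) & (r | p | ~p) & (s | r | ~p) & (s | p | ~p) & (~r | ~p)
≡ (r | ~p) & (~r | ~p)

(r | ~p) & (~r | ~p)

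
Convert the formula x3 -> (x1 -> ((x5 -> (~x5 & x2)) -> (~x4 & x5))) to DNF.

x3 -> (x1 -> ((x5 -> (~x5 & x2)) -> (~x4 & x5)))
≡ ~x3 | (x1 -> ((x5 -> (~x5 & x2)) -> (~x4 & x5)))   [eliminate ->]
≡ ~x3 | ~x1 | ((x5 -> (~x5 & x2)) -> (~x4 & x5))   [eliminate ->]
≡ ~x3 | ~x1 | ~(x5 -> (~x5 & x2)) | (~x4 & x5)   [eliminate ->]
≡ ~x3 | ~x1 | ~(~x5 | (~x5 & x2)) | (~x4 & x5)   [eliminate ->]
≡ ~x3 | ~x1 | (~~x5 & ~(~x5 & x2)) | (~x4 & x5)   [De Morgan]
≡ ~x3 | ~x1 | (x5 & ~(~x5 & x2)) | (~x4 & x5)   [double negation]
≡ ~x3 | ~x1 | (x5 & (~~x5 | ~x2)) | (~x4 & x5)   [De Morgan]
≡ ~x3 | ~x1 | (x5 & (x5 | ~x2)) | (~x4 & x5)   [double negation]
≡ ~x3 | ~x1 | (x5 & x5) | (x5 & ~x2) | (~x4 & x5)   [distribute & over |]
≡ ~x3 | ~x1 | x5   [simplify]

~x3 | ~x1 | x5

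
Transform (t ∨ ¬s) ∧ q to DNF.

(t ∧ q) ∨ (¬s ∧ q)

(t ∨ ¬s) ∧ q
≡ (t ∧ q) ∨ (¬s ∧ q)   [distribute ∧ over ∨]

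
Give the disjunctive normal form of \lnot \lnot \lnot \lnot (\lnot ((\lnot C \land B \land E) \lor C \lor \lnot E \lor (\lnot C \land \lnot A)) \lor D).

\lnot \lnot \lnot \lnot (\lnot ((\lnot C \land B \land E) \lor C \lor \lnot E \lor (\lnot C \land \lnot A)) \lor D)
= \lnot \lnot (\lnot ((\lnot C \land B \land E) \lor C \lor \lnot E \lor (\lnot C \land \lnot A)) \lor D)   (double negation)
= \lnot ((\lnot C \land B \land E) \lor C \lor \lnot E \lor (\lnot C \land \lnot A)) \lor D   (double negation)
= (\lnot (\lnot C \land B \land E) \land \lnot C \land \lnot \lnot E \land \lnot (\lnot C \land \lnot A)) \lor D   (De Morgan)
= ((\lnot \lnot C \lor \lnot B \lor \lnot E) \land \lnot C \land \lnot \lnot E \land \lnot (\lnot C \land \lnot A)) \lor D   (De Morgan)
= ((C \lor \lnot B \lor \lnot E) \land \lnot C \land \lnot \lnot E \land \lnot (\lnot C \land \lnot A)) \lor D   (double negation)
= ((C \lor \lnot B \lor \lnot E) \land \lnot C \land E \land \lnot (\lnot C \land \lnot A)) \lor D   (double negation)
= ((C \lor \lnot B \lor \lnot E) \land \lnot C \land E \land (\lnot \lnot C \lor \lnot \lnot A)) \lor D   (De Morgan)
= ((C \lor \lnot B \lor \lnot E) \land \lnot C \land E \land (C \lor \lnot \lnot A)) \lor D   (double negation)
= ((C \lor \lnot B \lor \lnot E) \land \lnot C \land E \land (C \lor A)) \lor D   (double negation)
= (C \land \lnot C \land E \land C) \lor (C \land \lnot C \land E \land A) \lor (\lnot B \land \lnot C \land E \land C) \lor (\lnot B \land \lnot C \land E \land A) \lor (\lnot E \land \lnot C \land E \land C) \lor (\lnot E \land \lnot C \land E \land A) \lor D   (distribute \land over \lor)
= (\lnot B \land \lnot C \land E \land A) \lor D   (simplify)

(\lnot B \land \lnot C \land E \land A) \lor D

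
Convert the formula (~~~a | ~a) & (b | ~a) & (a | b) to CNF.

~a & (a | b)

(~~~a | ~a) & (b | ~a) & (a | b)
= (~a | ~a) & (b | ~a) & (a | b)   (double negation)
= ~a & (a | b)   (simplify)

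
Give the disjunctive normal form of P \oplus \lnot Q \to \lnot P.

P \oplus \lnot Q \to \lnot P
⇔ \lnot (P \oplus \lnot Q) \lor \lnot P   (eliminate \to)
⇔ \lnot (P \land \lnot \lnot Q \lor \lnot P \land \lnot Q) \lor \lnot P   (expand \oplus)
⇔ \lnot (P \land \lnot \lnot Q) \land \lnot (\lnot P \land \lnot Q) \lor \lnot P   (De Morgan)
⇔ (\lnot P \lor \lnot \lnot \lnot Q) \land \lnot (\lnot P \land \lnot Q) \lor \lnot P   (De Morgan)
⇔ (\lnot P \lor \lnot Q) \land \lnot (\lnot P \land \lnot Q) \lor \lnot P   (double negation)
⇔ (\lnot P \lor \lnot Q) \land (\lnot \lnot P \lor \lnot \lnot Q) \lor \lnot P   (De Morgan)
⇔ (\lnot P \lor \lnot Q) \land (P \lor \lnot \lnot Q) \lor \lnot P   (double negation)
⇔ (\lnot P \lor \lnot Q) \land (P \lor Q) \lor \lnot P   (double negation)
⇔ \lnot P \land P \lor \lnot P \land Q \lor \lnot Q \land P \lor \lnot Q \land Q \lor \lnot P   (distribute \land over \lor)
⇔ \lnot Q \land P \lor \lnot P   (simplify)

\lnot Q \land P \lor \lnot P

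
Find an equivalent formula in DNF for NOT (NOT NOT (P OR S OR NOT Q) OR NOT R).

NOT (NOT NOT (P OR S OR NOT Q) OR NOT R)
≡ NOT NOT NOT (P OR S OR NOT Q) AND NOT NOT R   (De Morgan)
≡ NOT (P OR S OR NOT Q) AND NOT NOT R   (double negation)
≡ NOT P AND NOT S AND NOT NOT Q AND NOT NOT R   (De Morgan)
≡ NOT P AND NOT S AND Q AND NOT NOT R   (double negation)
≡ NOT P AND NOT S AND Q AND R   (double negation)

NOT P AND NOT S AND Q AND R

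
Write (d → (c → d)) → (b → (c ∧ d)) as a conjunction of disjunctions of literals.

(d ∨ ¬b) ∧ (c ∨ ¬b)

(d → (c → d)) → (b → (c ∧ d))
= ¬(d → (c → d)) ∨ (b → (c ∧ d))   — eliminate →
= ¬(¬d ∨ (c → d)) ∨ (b → (c ∧ d))   — eliminate →
= ¬(¬d ∨ ¬c ∨ d) ∨ (b → (c ∧ d))   — eliminate →
= ¬(¬d ∨ ¬c ∨ d) ∨ ¬b ∨ (c ∧ d)   — eliminate →
= (¬¬d ∧ ¬¬c ∧ ¬d) ∨ ¬b ∨ (c ∧ d)   — De Morgan
= (d ∧ ¬¬c ∧ ¬d) ∨ ¬b ∨ (c ∧ d)   — double negation
= (d ∧ c ∧ ¬d) ∨ ¬b ∨ (c ∧ d)   — double negation
= (d ∨ ¬b ∨ c) ∧ (d ∨ ¬b ∨ d) ∧ (c ∨ ¬b ∨ c) ∧ (c ∨ ¬b ∨ d) ∧ (¬d ∨ ¬b ∨ c) ∧ (¬d ∨ ¬b ∨ d)   — distribute ∨ over ∧
= (d ∨ ¬b) ∧ (c ∨ ¬b)   — simplify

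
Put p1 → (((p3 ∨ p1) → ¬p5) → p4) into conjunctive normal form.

p1 → (((p3 ∨ p1) → ¬p5) → p4)
= ¬p1 ∨ (((p3 ∨ p1) → ¬p5) → p4)   [eliminate →]
= ¬p1 ∨ ¬((p3 ∨ p1) → ¬p5) ∨ p4   [eliminate →]
= ¬p1 ∨ ¬(¬(p3 ∨ p1) ∨ ¬p5) ∨ p4   [eliminate →]
= ¬p1 ∨ (¬¬(p3 ∨ p1) ∧ ¬¬p5) ∨ p4   [De Morgan]
= ¬p1 ∨ ((p3 ∨ p1) ∧ ¬¬p5) ∨ p4   [double negation]
= ¬p1 ∨ ((p3 ∨ p1) ∧ p5) ∨ p4   [double negation]
= (¬p1 ∨ p3 ∨ p1 ∨ p4) ∧ (¬p1 ∨ p5 ∨ p4)   [distribute ∨ over ∧]
= ¬p1 ∨ p5 ∨ p4   [simplify]

¬p1 ∨ p5 ∨ p4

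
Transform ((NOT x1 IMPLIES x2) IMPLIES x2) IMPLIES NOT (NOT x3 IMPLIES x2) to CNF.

((NOT x1 IMPLIES x2) IMPLIES x2) IMPLIES NOT (NOT x3 IMPLIES x2)
≡ NOT ((NOT x1 IMPLIES x2) IMPLIES x2) OR NOT (NOT x3 IMPLIES x2)   — eliminate IMPLIES
≡ NOT (NOT (NOT x1 IMPLIES x2) OR x2) OR NOT (NOT x3 IMPLIES x2)   — eliminate IMPLIES
≡ NOT (NOT (NOT NOT x1 OR x2) OR x2) OR NOT (NOT x3 IMPLIES x2)   — eliminate IMPLIES
≡ NOT (NOT (NOT NOT x1 OR x2) OR x2) OR NOT (NOT NOT x3 OR x2)   — eliminate IMPLIES
≡ (NOT NOT (NOT NOT x1 OR x2) AND NOT x2) OR NOT (NOT NOT x3 OR x2)   — De Morgan
≡ ((NOT NOT x1 OR x2) AND NOT x2) OR NOT (NOT NOT x3 OR x2)   — double negation
≡ ((x1 OR x2) AND NOT x2) OR NOT (NOT NOT x3 OR x2)   — double negation
≡ ((x1 OR x2) AND NOT x2) OR (NOT NOT NOT x3 AND NOT x2)   — De Morgan
≡ ((x1 OR x2) AND NOT x2) OR (NOT x3 AND NOT x2)   — double negation
≡ (x1 OR x2 OR NOT x3) AND (x1 OR x2 OR NOT x2) AND (NOT x2 OR NOT x3) AND (NOT x2 OR NOT x2)   — distribute OR over AND
≡ (x1 OR x2 OR NOT x3) AND NOT x2   — simplify

(x1 OR x2 OR NOT x3) AND NOT x2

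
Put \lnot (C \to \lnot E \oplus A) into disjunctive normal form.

\lnot (C \to \lnot E \oplus A)
≡ \lnot (\lnot C \lor (\lnot E \oplus A))   (eliminate \to)
≡ \lnot (\lnot C \lor \lnot E \land \lnot A \lor \lnot \lnot E \land A)   (expand \oplus)
≡ \lnot \lnot C \land \lnot (\lnot E \land \lnot A) \land \lnot (\lnot \lnot E \land A)   (De Morgan)
≡ C \land \lnot (\lnot E \land \lnot A) \land \lnot (\lnot \lnot E \land A)   (double negation)
≡ C \land (\lnot \lnot E \lor \lnot \lnot A) \land \lnot (\lnot \lnot E \land A)   (De Morgan)
≡ C \land (E \lor \lnot \lnot A) \land \lnot (\lnot \lnot E \land A)   (double negation)
≡ C \land (E \lor A) \land \lnot (\lnot \lnot E \land A)   (double negation)
≡ C \land (E \lor A) \land (\lnot \lnot \lnot E \lor \lnot A)   (De Morgan)
≡ C \land (E \lor A) \land (\lnot E \lor \lnot A)   (double negation)
≡ C \land E \land \lnot E \lor C \land E \land \lnot A \lor C \land A \land \lnot E \lor C \land A \land \lnot A   (distribute \land over \lor)
≡ C \land E \land \lnot A \lor C \land A \land \lnot E   (simplify)

C \land E \land \lnot A \lor C \land A \land \lnot E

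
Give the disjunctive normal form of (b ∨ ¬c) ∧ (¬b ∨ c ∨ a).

(b ∧ c) ∨ (b ∧ a) ∨ (¬c ∧ ¬b) ∨ (¬c ∧ a)

(b ∨ ¬c) ∧ (¬b ∨ c ∨ a)
⇔ (b ∧ ¬b) ∨ (b ∧ c) ∨ (b ∧ a) ∨ (¬c ∧ ¬b) ∨ (¬c ∧ c) ∨ (¬c ∧ a)
⇔ (b ∧ c) ∨ (b ∧ a) ∨ (¬c ∧ ¬b) ∨ (¬c ∧ a)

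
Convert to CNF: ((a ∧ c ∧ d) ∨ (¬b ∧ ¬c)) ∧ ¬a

(a ∨ ¬b) ∧ (a ∨ ¬c) ∧ (c ∨ ¬b) ∧ (d ∨ ¬b) ∧ (d ∨ ¬c) ∧ ¬a

((a ∧ c ∧ d) ∨ (¬b ∧ ¬c)) ∧ ¬a
⇔ (a ∨ ¬b) ∧ (a ∨ ¬c) ∧ (c ∨ ¬b) ∧ (c ∨ ¬c) ∧ (d ∨ ¬b) ∧ (d ∨ ¬c) ∧ ¬a   (distribute ∨ over ∧)
⇔ (a ∨ ¬b) ∧ (a ∨ ¬c) ∧ (c ∨ ¬b) ∧ (d ∨ ¬b) ∧ (d ∨ ¬c) ∧ ¬a   (simplify)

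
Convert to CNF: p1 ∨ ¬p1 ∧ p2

p1 ∨ p2

p1 ∨ ¬p1 ∧ p2
≡ (p1 ∨ ¬p1) ∧ (p1 ∨ p2)
≡ p1 ∨ p2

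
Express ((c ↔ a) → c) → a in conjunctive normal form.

((c ↔ a) → c) → a
≡ ¬((c ↔ a) → c) ∨ a   [eliminate →]
≡ ¬(¬(c ↔ a) ∨ c) ∨ a   [eliminate →]
≡ ¬(¬((c → a) ∧ (a → c)) ∨ c) ∨ a   [eliminate ↔]
≡ ¬(¬((¬c ∨ a) ∧ (a → c)) ∨ c) ∨ a   [eliminate →]
≡ ¬(¬((¬c ∨ a) ∧ (¬a ∨ c)) ∨ c) ∨ a   [eliminate →]
≡ (¬¬((¬c ∨ a) ∧ (¬a ∨ c)) ∧ ¬c) ∨ a   [De Morgan]
≡ ((¬c ∨ a) ∧ (¬a ∨ c) ∧ ¬c) ∨ a   [double negation]
≡ (¬c ∨ a ∨ a) ∧ (¬a ∨ c ∨ a) ∧ (¬c ∨ a)   [distribute ∨ over ∧]
≡ ¬c ∨ a   [simplify]

¬c ∨ a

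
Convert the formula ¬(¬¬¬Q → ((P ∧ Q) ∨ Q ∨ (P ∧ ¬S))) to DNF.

¬(¬¬¬Q → ((P ∧ Q) ∨ Q ∨ (P ∧ ¬S)))
≡ ¬(¬¬¬¬Q ∨ (P ∧ Q) ∨ Q ∨ (P ∧ ¬S))
≡ ¬¬¬¬¬Q ∧ ¬(P ∧ Q) ∧ ¬Q ∧ ¬(P ∧ ¬S)
≡ ¬¬¬Q ∧ ¬(P ∧ Q) ∧ ¬Q ∧ ¬(P ∧ ¬S)
≡ ¬Q ∧ ¬(P ∧ Q) ∧ ¬Q ∧ ¬(P ∧ ¬S)
≡ ¬Q ∧ (¬P ∨ ¬Q) ∧ ¬Q ∧ ¬(P ∧ ¬S)
≡ ¬Q ∧ (¬P ∨ ¬Q) ∧ ¬Q ∧ (¬P ∨ ¬¬S)
≡ ¬Q ∧ (¬P ∨ ¬Q) ∧ ¬Q ∧ (¬P ∨ S)
≡ (¬Q ∧ ¬P ∧ ¬Q ∧ ¬P) ∨ (¬Q ∧ ¬P ∧ ¬Q ∧ S) ∨ (¬Q ∧ ¬Q ∧ ¬Q ∧ ¬P) ∨ (¬Q ∧ ¬Q ∧ ¬Q ∧ S)
≡ (¬Q ∧ ¬P) ∨ (¬Q ∧ S)

(¬Q ∧ ¬P) ∨ (¬Q ∧ S)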